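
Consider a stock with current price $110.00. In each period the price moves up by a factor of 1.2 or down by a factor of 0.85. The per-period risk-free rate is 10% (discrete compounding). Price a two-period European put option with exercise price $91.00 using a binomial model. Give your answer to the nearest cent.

$0.78

Risk-neutral probability p = (1 + 0.1 − 0.85)/(1.2 − 0.85) = 0.2500/0.3500 = 0.7143
Terminal stock prices: S_uu = 158.4, S_ud = 112.2, S_dd = 79.47
Terminal payoffs (K − S): max(-67.4, 0) = 0, max(-21.2, 0) = 0, max(11.53, 0) = 11.53
Node u (S = 132): V_u = 1/1.1·[0.7143·0.0000 + 0.2857·0.0000] = 0.0000
Node d (S = 93.5): V_d = 1/1.1·[0.7143·0.0000 + 0.2857·11.5250] = 2.9935
Node 0 (S = 110): V_0 = 1/1.1·[0.7143·0.0000 + 0.2857·2.9935] = 0.7775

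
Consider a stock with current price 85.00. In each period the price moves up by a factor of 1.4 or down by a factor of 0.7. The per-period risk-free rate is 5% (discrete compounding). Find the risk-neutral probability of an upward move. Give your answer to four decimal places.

p = 0.5000

Risk-neutral probability p = (1 + 0.05 − 0.7)/(1.4 − 0.7) = 0.3500/0.7000 = 0.5000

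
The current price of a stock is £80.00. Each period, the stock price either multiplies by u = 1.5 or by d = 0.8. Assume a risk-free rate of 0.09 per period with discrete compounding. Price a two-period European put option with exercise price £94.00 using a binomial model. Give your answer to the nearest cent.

£12.36

Risk-neutral probability p = (1 + 0.09 − 0.8)/(1.5 − 0.8) = 0.2900/0.7000 = 0.4143
Terminal stock prices: S_uu = 180, S_ud = 96, S_dd = 51.2
Terminal payoffs (K − S): max(-86, 0) = 0, max(-2, 0) = 0, max(42.8, 0) = 42.8
Node u (S = 120): V_u = 1/1.09·[0.4143·0.0000 + 0.5857·0.0000] = 0.0000
Node d (S = 64): V_d = 1/1.09·[0.4143·0.0000 + 0.5857·42.8000] = 22.9987
Node 0 (S = 80): V_0 = 1/1.09·[0.4143·0.0000 + 0.5857·22.9987] = 12.3584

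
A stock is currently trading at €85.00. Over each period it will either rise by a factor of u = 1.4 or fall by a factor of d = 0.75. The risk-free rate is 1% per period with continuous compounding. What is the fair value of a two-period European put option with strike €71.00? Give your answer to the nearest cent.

Risk-neutral probability p = (e^0.01 − 0.75)/(1.4 − 0.75) = 0.2601/0.6500 = 0.4001
Terminal stock prices: S_uu = 166.6, S_ud = 89.25, S_dd = 47.81
Terminal payoffs (K − S): max(-95.6, 0) = 0, max(-18.25, 0) = 0, max(23.19, 0) = 23.19
Node u (S = 119): V_u = e^(−0.01)·[0.4001·0.0000 + 0.5999·0.0000] = 0.0000
Node d (S = 63.75): V_d = e^(−0.01)·[0.4001·0.0000 + 0.5999·23.1875] = 13.7723
Node 0 (S = 85): V_0 = e^(−0.01)·[0.4001·0.0000 + 0.5999·13.7723] = 8.1801

€8.18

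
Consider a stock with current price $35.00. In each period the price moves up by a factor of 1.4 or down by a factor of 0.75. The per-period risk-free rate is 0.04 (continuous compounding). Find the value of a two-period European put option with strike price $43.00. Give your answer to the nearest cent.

Risk-neutral probability p = (e^0.04 − 0.75)/(1.4 − 0.75) = 0.2908/0.6500 = 0.4474
Terminal stock prices: S_uu = 68.6, S_ud = 36.75, S_dd = 19.69
Terminal payoffs (K − S): max(-25.6, 0) = 0, max(6.25, 0) = 6.25, max(23.31, 0) = 23.31
Node u (S = 49): V_u = e^(−0.04)·[0.4474·0.0000 + 0.5526·6.2500] = 3.3183
Node d (S = 26.25): V_d = e^(−0.04)·[0.4474·6.2500 + 0.5526·23.3125] = 15.0639
Node 0 (S = 35): V_0 = e^(−0.04)·[0.4474·3.3183 + 0.5526·15.0639] = 9.4243

$9.42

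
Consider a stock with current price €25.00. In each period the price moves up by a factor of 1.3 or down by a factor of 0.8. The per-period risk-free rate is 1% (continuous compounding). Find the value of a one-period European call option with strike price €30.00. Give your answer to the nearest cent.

Risk-neutral probability p = (e^0.01 − 0.8)/(1.3 − 0.8) = 0.2101/0.5000 = 0.4201
Terminal stock prices: S_u = 32.5, S_d = 20
Terminal payoffs (S − K): max(2.5, 0) = 2.5, max(-10, 0) = 0
Node 0 (S = 25): V_0 = e^(−0.01)·[0.4201·2.5000 + 0.5799·0.0000] = 1.0398

€1.04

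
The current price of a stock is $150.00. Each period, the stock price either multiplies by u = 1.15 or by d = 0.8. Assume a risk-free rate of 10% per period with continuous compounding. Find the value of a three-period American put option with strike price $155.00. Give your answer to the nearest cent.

$5.61

Risk-neutral probability p = (e^0.1 − 0.8)/(1.15 − 0.8) = 0.3052/0.3500 = 0.8719
Terminal stock prices: S_uuu = 228.1, S_uud = 158.7, S_udd = 110.4, S_ddd = 76.8
Terminal payoffs (K − S): max(-73.13, 0) = 0, max(-3.7, 0) = 0, max(44.6, 0) = 44.6, max(78.2, 0) = 78.2
Node uu (S = 198.4): continuation = e^(−0.1)·[0.8719·0.0000 + 0.1281·0.0000] = 0.0000; exercise value = 0.0000 ≤ continuation, so V_uu = 0.0000
Node ud (S = 138): continuation = e^(−0.1)·[0.8719·0.0000 + 0.1281·44.6000] = 5.1689; exercise value = 17.0000 > continuation, so V_ud = 17.0000 (exercise)
Node dd (S = 96): continuation = e^(−0.1)·[0.8719·44.6000 + 0.1281·78.2000] = 44.2498; exercise value = 59.0000 > continuation, so V_dd = 59.0000 (exercise)
Node u (S = 172.5): continuation = e^(−0.1)·[0.8719·0.0000 + 0.1281·17.0000] = 1.9702; exercise value = 0.0000 ≤ continuation, so V_u = 1.9702
Node d (S = 120): continuation = e^(−0.1)·[0.8719·17.0000 + 0.1281·59.0000] = 20.2498; exercise value = 35.0000 > continuation, so V_d = 35.0000 (exercise)
Node 0 (S = 150): continuation = e^(−0.1)·[0.8719·1.9702 + 0.1281·35.0000] = 5.6107; exercise value = 5.0000 ≤ continuation, so V_0 = 5.6107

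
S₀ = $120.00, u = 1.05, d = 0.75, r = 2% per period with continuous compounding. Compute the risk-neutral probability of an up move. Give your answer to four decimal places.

p = 0.9007

Risk-neutral probability p = (e^0.02 − 0.75)/(1.05 − 0.75) = 0.2702/0.3000 = 0.9007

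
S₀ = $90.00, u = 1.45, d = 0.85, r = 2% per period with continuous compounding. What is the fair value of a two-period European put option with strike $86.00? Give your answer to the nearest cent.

$10.34

Risk-neutral probability p = (e^0.02 − 0.85)/(1.45 − 0.85) = 0.1702/0.6000 = 0.2837
Terminal stock prices: S_uu = 189.2, S_ud = 110.9, S_dd = 65.02
Terminal payoffs (K − S): max(-103.2, 0) = 0, max(-24.92, 0) = 0, max(20.98, 0) = 20.98
Node u (S = 130.5): V_u = e^(−0.02)·[0.2837·0.0000 + 0.7163·0.0000] = 0.0000
Node d (S = 76.5): V_d = e^(−0.02)·[0.2837·0.0000 + 0.7163·20.9750] = 14.7275
Node 0 (S = 90): V_0 = e^(−0.02)·[0.2837·0.0000 + 0.7163·14.7275] = 10.3409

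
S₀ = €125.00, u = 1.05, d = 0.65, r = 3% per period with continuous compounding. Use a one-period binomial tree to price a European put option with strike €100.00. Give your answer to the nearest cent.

€0.89

Risk-neutral probability p = (e^0.03 − 0.65)/(1.05 − 0.65) = 0.3805/0.4000 = 0.9511
Terminal stock prices: S_u = 131.2, S_d = 81.25
Terminal payoffs (K − S): max(-31.25, 0) = 0, max(18.75, 0) = 18.75
Node 0 (S = 125): V_0 = e^(−0.03)·[0.9511·0.0000 + 0.0489·18.7500] = 0.8891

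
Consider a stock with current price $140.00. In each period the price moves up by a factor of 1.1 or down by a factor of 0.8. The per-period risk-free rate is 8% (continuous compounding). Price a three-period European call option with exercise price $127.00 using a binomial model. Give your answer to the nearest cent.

$40.30

Risk-neutral probability p = (e^0.08 − 0.8)/(1.1 − 0.8) = 0.2833/0.3000 = 0.9443
Terminal stock prices: S_uuu = 186.3, S_uud = 135.5, S_udd = 98.56, S_ddd = 71.68
Terminal payoffs (S − K): max(59.34, 0) = 59.34, max(8.52, 0) = 8.52, max(-28.44, 0) = 0, max(-55.32, 0) = 0
Node uu (S = 169.4): V_uu = e^(−0.08)·[0.9443·59.3400 + 0.0557·8.5200] = 52.1642
Node ud (S = 123.2): V_ud = e^(−0.08)·[0.9443·8.5200 + 0.0557·0.0000] = 7.4268
Node dd (S = 89.6): V_dd = e^(−0.08)·[0.9443·0.0000 + 0.0557·0.0000] = 0.0000
Node u (S = 154): V_u = e^(−0.08)·[0.9443·52.1642 + 0.0557·7.4268] = 45.8530
Node d (S = 112): V_d = e^(−0.08)·[0.9443·7.4268 + 0.0557·0.0000] = 6.4739
Node 0 (S = 140): V_0 = e^(−0.08)·[0.9443·45.8530 + 0.0557·6.4739] = 40.3025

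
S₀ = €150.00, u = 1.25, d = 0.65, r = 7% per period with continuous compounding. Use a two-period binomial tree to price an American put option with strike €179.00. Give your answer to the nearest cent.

€32.82

Risk-neutral probability p = (e^0.07 − 0.65)/(1.25 − 0.65) = 0.4225/0.6000 = 0.7042
Terminal stock prices: S_uu = 234.4, S_ud = 121.9, S_dd = 63.38
Terminal payoffs (K − S): max(-55.38, 0) = 0, max(57.12, 0) = 57.12, max(115.6, 0) = 115.6
Node u (S = 187.5): continuation = e^(−0.07)·[0.7042·0.0000 + 0.2958·57.1250] = 15.7562; exercise value = 0.0000 ≤ continuation, so V_u = 15.7562
Node d (S = 97.5): continuation = e^(−0.07)·[0.7042·57.1250 + 0.2958·115.6250] = 69.3985; exercise value = 81.5000 > continuation, so V_d = 81.5000 (exercise)
Node 0 (S = 150): continuation = e^(−0.07)·[0.7042·15.7562 + 0.2958·81.5000] = 32.8245; exercise value = 29.0000 ≤ continuation, so V_0 = 32.8245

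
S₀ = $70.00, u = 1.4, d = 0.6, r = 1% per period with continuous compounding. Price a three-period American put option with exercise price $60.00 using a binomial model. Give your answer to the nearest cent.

Risk-neutral probability p = (e^0.01 − 0.6)/(1.4 − 0.6) = 0.4101/0.8000 = 0.5126
Terminal stock prices: S_uuu = 192.1, S_uud = 82.32, S_udd = 35.28, S_ddd = 15.12
Terminal payoffs (K − S): max(-132.1, 0) = 0, max(-22.32, 0) = 0, max(24.72, 0) = 24.72, max(44.88, 0) = 44.88
Node uu (S = 137.2): continuation = e^(−0.01)·[0.5126·0.0000 + 0.4874·0.0000] = 0.0000; exercise value = 0.0000 ≤ continuation, so V_uu = 0.0000
Node ud (S = 58.8): continuation = e^(−0.01)·[0.5126·0.0000 + 0.4874·24.7200] = 11.9296; exercise value = 1.2000 ≤ continuation, so V_ud = 11.9296
Node dd (S = 25.2): continuation = e^(−0.01)·[0.5126·24.7200 + 0.4874·44.8800] = 34.2030; exercise value = 34.8000 > continuation, so V_dd = 34.8000 (exercise)
Node u (S = 98): continuation = e^(−0.01)·[0.5126·0.0000 + 0.4874·11.9296] = 5.7571; exercise value = 0.0000 ≤ continuation, so V_u = 5.7571
Node d (S = 42): continuation = e^(−0.01)·[0.5126·11.9296 + 0.4874·34.8000] = 22.8478; exercise value = 18.0000 ≤ continuation, so V_d = 22.8478
Node 0 (S = 70): continuation = e^(−0.01)·[0.5126·5.7571 + 0.4874·22.8478] = 13.9476; exercise value = 0.0000 ≤ continuation, so V_0 = 13.9476

$13.95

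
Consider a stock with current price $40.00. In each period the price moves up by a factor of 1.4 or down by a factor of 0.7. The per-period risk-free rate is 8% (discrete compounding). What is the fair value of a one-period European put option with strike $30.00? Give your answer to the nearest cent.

$0.85

Risk-neutral probability p = (1 + 0.08 − 0.7)/(1.4 − 0.7) = 0.3800/0.7000 = 0.5429
Terminal stock prices: S_u = 56, S_d = 28
Terminal payoffs (K − S): max(-26, 0) = 0, max(2, 0) = 2
Node 0 (S = 40): V_0 = 1/1.08·[0.5429·0.0000 + 0.4571·2.0000] = 0.8466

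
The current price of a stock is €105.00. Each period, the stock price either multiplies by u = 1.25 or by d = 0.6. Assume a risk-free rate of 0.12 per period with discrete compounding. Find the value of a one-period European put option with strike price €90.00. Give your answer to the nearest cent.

Risk-neutral probability p = (1 + 0.12 − 0.6)/(1.25 − 0.6) = 0.5200/0.6500 = 0.8000
Terminal stock prices: S_u = 131.2, S_d = 63
Terminal payoffs (K − S): max(-41.25, 0) = 0, max(27, 0) = 27
Node 0 (S = 105): V_0 = 1/1.12·[0.8000·0.0000 + 0.2000·27.0000] = 4.8214

€4.82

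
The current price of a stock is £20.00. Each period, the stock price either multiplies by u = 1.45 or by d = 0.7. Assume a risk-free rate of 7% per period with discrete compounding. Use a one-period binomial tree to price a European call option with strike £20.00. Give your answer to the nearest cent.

£4.15

Risk-neutral probability p = (1 + 0.07 − 0.7)/(1.45 − 0.7) = 0.3700/0.7500 = 0.4933
Terminal stock prices: S_u = 29, S_d = 14
Terminal payoffs (S − K): max(9, 0) = 9, max(-6, 0) = 0
Node 0 (S = 20): V_0 = 1/1.07·[0.4933·9.0000 + 0.5067·0.0000] = 4.1495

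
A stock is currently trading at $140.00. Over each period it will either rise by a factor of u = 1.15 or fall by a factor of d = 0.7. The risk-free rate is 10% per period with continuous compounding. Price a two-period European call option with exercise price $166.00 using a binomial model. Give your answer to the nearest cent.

Risk-neutral probability p = (e^0.1 − 0.7)/(1.15 − 0.7) = 0.4052/0.4500 = 0.9004
Terminal stock prices: S_uu = 185.1, S_ud = 112.7, S_dd = 68.6
Terminal payoffs (S − K): max(19.15, 0) = 19.15, max(-53.3, 0) = 0, max(-97.4, 0) = 0
Node u (S = 161): V_u = e^(−0.1)·[0.9004·19.1500 + 0.0996·0.0000] = 15.6015
Node d (S = 98): V_d = e^(−0.1)·[0.9004·0.0000 + 0.0996·0.0000] = 0.0000
Node 0 (S = 140): V_0 = e^(−0.1)·[0.9004·15.6015 + 0.0996·0.0000] = 12.7105

$12.71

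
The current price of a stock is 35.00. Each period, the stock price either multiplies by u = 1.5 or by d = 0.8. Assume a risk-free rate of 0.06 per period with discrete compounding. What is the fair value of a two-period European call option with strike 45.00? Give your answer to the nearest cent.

Risk-neutral probability p = (1 + 0.06 − 0.8)/(1.5 − 0.8) = 0.2600/0.7000 = 0.3714
Terminal stock prices: S_uu = 78.75, S_ud = 42, S_dd = 22.4
Terminal payoffs (S − K): max(33.75, 0) = 33.75, max(-3, 0) = 0, max(-22.6, 0) = 0
Node u (S = 52.5): V_u = 1/1.06·[0.3714·33.7500 + 0.6286·0.0000] = 11.8261
Node d (S = 28): V_d = 1/1.06·[0.3714·0.0000 + 0.6286·0.0000] = 0.0000
Node 0 (S = 35): V_0 = 1/1.06·[0.3714·11.8261 + 0.6286·0.0000] = 4.1439

4.14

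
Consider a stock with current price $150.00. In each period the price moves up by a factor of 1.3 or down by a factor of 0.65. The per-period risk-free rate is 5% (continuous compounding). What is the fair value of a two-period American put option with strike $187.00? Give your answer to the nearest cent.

Risk-neutral probability p = (e^0.05 − 0.65)/(1.3 − 0.65) = 0.4013/0.6500 = 0.6173
Terminal stock prices: S_uu = 253.5, S_ud = 126.8, S_dd = 63.38
Terminal payoffs (K − S): max(-66.5, 0) = 0, max(60.25, 0) = 60.25, max(123.6, 0) = 123.6
Node u (S = 195): continuation = e^(−0.05)·[0.6173·0.0000 + 0.3827·60.2500] = 21.9308; exercise value = 0.0000 ≤ continuation, so V_u = 21.9308
Node d (S = 97.5): continuation = e^(−0.05)·[0.6173·60.2500 + 0.3827·123.6250] = 80.3799; exercise value = 89.5000 > continuation, so V_d = 89.5000 (exercise)
Node 0 (S = 150): continuation = e^(−0.05)·[0.6173·21.9308 + 0.3827·89.5000] = 45.4563; exercise value = 37.0000 ≤ continuation, so V_0 = 45.4563

$45.46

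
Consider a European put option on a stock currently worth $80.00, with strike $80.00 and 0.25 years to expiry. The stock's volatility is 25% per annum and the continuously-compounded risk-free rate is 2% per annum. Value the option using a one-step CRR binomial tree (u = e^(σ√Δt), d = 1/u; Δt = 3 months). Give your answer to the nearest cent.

$4.78

CRR parameters: u = e^(σ√Δt) = e^(0.25·√0.25) = 1.1331, d = 1/u = 0.8825
Per-period rate: rΔt = 0.02·0.25 = 0.005, so R = e^0.005 = 1.0050
Risk-neutral probability p = (e^0.005 − 0.8825)/(1.1331 − 0.8825) = 0.1225/0.2507 = 0.4888
Terminal stock prices: S_u = 90.65, S_d = 70.6
Terminal payoffs (K − S): max(-10.65, 0) = 0, max(9.4, 0) = 9.4
Node 0 (S = 80): V_0 = e^(−0.005)·[0.4888·0.0000 + 0.5112·9.4002] = 4.7815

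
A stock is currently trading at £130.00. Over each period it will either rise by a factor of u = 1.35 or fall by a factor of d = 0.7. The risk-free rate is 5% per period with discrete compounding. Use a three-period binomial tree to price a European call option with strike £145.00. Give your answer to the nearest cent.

Risk-neutral probability p = (1 + 0.05 − 0.7)/(1.35 − 0.7) = 0.3500/0.6500 = 0.5385
Terminal stock prices: S_uuu = 319.8, S_uud = 165.8, S_udd = 85.99, S_ddd = 44.59
Terminal payoffs (S − K): max(174.8, 0) = 174.8, max(20.85, 0) = 20.85, max(-59.01, 0) = 0, max(-100.4, 0) = 0
Node uu (S = 236.9): V_uu = 1/1.05·[0.5385·174.8488 + 0.4615·20.8475] = 98.8298
Node ud (S = 122.8): V_ud = 1/1.05·[0.5385·20.8475 + 0.4615·0.0000] = 10.6910
Node dd (S = 63.7): V_dd = 1/1.05·[0.5385·0.0000 + 0.4615·0.0000] = 0.0000
Node u (S = 175.5): V_u = 1/1.05·[0.5385·98.8298 + 0.4615·10.6910] = 55.3813
Node d (S = 91): V_d = 1/1.05·[0.5385·10.6910 + 0.4615·0.0000] = 5.4826
Node 0 (S = 130): V_0 = 1/1.05·[0.5385·55.3813 + 0.4615·5.4826] = 30.8106

£30.81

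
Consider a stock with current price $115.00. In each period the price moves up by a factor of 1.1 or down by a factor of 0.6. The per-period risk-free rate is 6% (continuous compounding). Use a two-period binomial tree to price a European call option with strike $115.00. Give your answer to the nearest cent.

$18.27

Risk-neutral probability p = (e^0.06 − 0.6)/(1.1 − 0.6) = 0.4618/0.5000 = 0.9237
Terminal stock prices: S_uu = 139.2, S_ud = 75.9, S_dd = 41.4
Terminal payoffs (S − K): max(24.15, 0) = 24.15, max(-39.1, 0) = 0, max(-73.6, 0) = 0
Node u (S = 126.5): V_u = e^(−0.06)·[0.9237·24.1500 + 0.0763·0.0000] = 21.0077
Node d (S = 69): V_d = e^(−0.06)·[0.9237·0.0000 + 0.0763·0.0000] = 0.0000
Node 0 (S = 115): V_0 = e^(−0.06)·[0.9237·21.0077 + 0.0763·0.0000] = 18.2742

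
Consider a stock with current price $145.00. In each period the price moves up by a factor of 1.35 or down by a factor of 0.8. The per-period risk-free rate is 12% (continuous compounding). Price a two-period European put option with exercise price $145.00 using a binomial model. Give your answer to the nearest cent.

$6.72

Risk-neutral probability p = (e^0.12 − 0.8)/(1.35 − 0.8) = 0.3275/0.5500 = 0.5954
Terminal stock prices: S_uu = 264.3, S_ud = 156.6, S_dd = 92.8
Terminal payoffs (K − S): max(-119.3, 0) = 0, max(-11.6, 0) = 0, max(52.2, 0) = 52.2
Node u (S = 195.8): V_u = e^(−0.12)·[0.5954·0.0000 + 0.4046·0.0000] = 0.0000
Node d (S = 116): V_d = e^(−0.12)·[0.5954·0.0000 + 0.4046·52.2000] = 18.7296
Node 0 (S = 145): V_0 = e^(−0.12)·[0.5954·0.0000 + 0.4046·18.7296] = 6.7203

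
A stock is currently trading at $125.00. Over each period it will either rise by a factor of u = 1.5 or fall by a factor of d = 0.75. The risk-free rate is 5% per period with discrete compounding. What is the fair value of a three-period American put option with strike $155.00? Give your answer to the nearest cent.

Risk-neutral probability p = (1 + 0.05 − 0.75)/(1.5 − 0.75) = 0.3000/0.7500 = 0.4000
Terminal stock prices: S_uuu = 421.9, S_uud = 210.9, S_udd = 105.5, S_ddd = 52.73
Terminal payoffs (K − S): max(-266.9, 0) = 0, max(-55.94, 0) = 0, max(49.53, 0) = 49.53, max(102.3, 0) = 102.3
Node uu (S = 281.2): continuation = 1/1.05·[0.4000·0.0000 + 0.6000·0.0000] = 0.0000; exercise value = 0.0000 ≤ continuation, so V_uu = 0.0000
Node ud (S = 140.6): continuation = 1/1.05·[0.4000·0.0000 + 0.6000·49.5312] = 28.3036; exercise value = 14.3750 ≤ continuation, so V_ud = 28.3036
Node dd (S = 70.31): continuation = 1/1.05·[0.4000·49.5312 + 0.6000·102.2656] = 77.3065; exercise value = 84.6875 > continuation, so V_dd = 84.6875 (exercise)
Node u (S = 187.5): continuation = 1/1.05·[0.4000·0.0000 + 0.6000·28.3036] = 16.1735; exercise value = 0.0000 ≤ continuation, so V_u = 16.1735
Node d (S = 93.75): continuation = 1/1.05·[0.4000·28.3036 + 0.6000·84.6875] = 59.1752; exercise value = 61.2500 > continuation, so V_d = 61.2500 (exercise)
Node 0 (S = 125): continuation = 1/1.05·[0.4000·16.1735 + 0.6000·61.2500] = 41.1613; exercise value = 30.0000 ≤ continuation, so V_0 = 41.1613

$41.16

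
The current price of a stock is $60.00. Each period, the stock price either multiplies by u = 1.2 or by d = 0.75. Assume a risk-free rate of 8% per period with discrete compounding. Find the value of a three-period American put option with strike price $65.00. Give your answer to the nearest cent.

Risk-neutral probability p = (1 + 0.08 − 0.75)/(1.2 − 0.75) = 0.3300/0.4500 = 0.7333
Terminal stock prices: S_uuu = 103.7, S_uud = 64.8, S_udd = 40.5, S_ddd = 25.31
Terminal payoffs (K − S): max(-38.68, 0) = 0, max(0.2, 0) = 0.2, max(24.5, 0) = 24.5, max(39.69, 0) = 39.69
Node uu (S = 86.4): continuation = 1/1.08·[0.7333·0.0000 + 0.2667·0.2000] = 0.0494; exercise value = 0.0000 ≤ continuation, so V_uu = 0.0494
Node ud (S = 54): continuation = 1/1.08·[0.7333·0.2000 + 0.2667·24.5000] = 6.1852; exercise value = 11.0000 > continuation, so V_ud = 11.0000 (exercise)
Node dd (S = 33.75): continuation = 1/1.08·[0.7333·24.5000 + 0.2667·39.6875] = 26.4352; exercise value = 31.2500 > continuation, so V_dd = 31.2500 (exercise)
Node u (S = 72): continuation = 1/1.08·[0.7333·0.0494 + 0.2667·11.0000] = 2.7496; exercise value = 0.0000 ≤ continuation, so V_u = 2.7496
Node d (S = 45): continuation = 1/1.08·[0.7333·11.0000 + 0.2667·31.2500] = 15.1852; exercise value = 20.0000 > continuation, so V_d = 20.0000 (exercise)
Node 0 (S = 60): continuation = 1/1.08·[0.7333·2.7496 + 0.2667·20.0000] = 6.8053; exercise value = 5.0000 ≤ continuation, so V_0 = 6.8053

$6.81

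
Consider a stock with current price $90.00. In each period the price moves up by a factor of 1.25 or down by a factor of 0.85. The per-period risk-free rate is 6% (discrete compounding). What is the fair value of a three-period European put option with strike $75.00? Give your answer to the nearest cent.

Risk-neutral probability p = (1 + 0.06 − 0.85)/(1.25 − 0.85) = 0.2100/0.4000 = 0.5250
Terminal stock prices: S_uuu = 175.8, S_uud = 119.5, S_udd = 81.28, S_ddd = 55.27
Terminal payoffs (K − S): max(-100.8, 0) = 0, max(-44.53, 0) = 0, max(-6.281, 0) = 0, max(19.73, 0) = 19.73
Node uu (S = 140.6): V_uu = 1/1.06·[0.5250·0.0000 + 0.4750·0.0000] = 0.0000
Node ud (S = 95.62): V_ud = 1/1.06·[0.5250·0.0000 + 0.4750·0.0000] = 0.0000
Node dd (S = 65.02): V_dd = 1/1.06·[0.5250·0.0000 + 0.4750·19.7288] = 8.8407
Node u (S = 112.5): V_u = 1/1.06·[0.5250·0.0000 + 0.4750·0.0000] = 0.0000
Node d (S = 76.5): V_d = 1/1.06·[0.5250·0.0000 + 0.4750·8.8407] = 3.9616
Node 0 (S = 90): V_0 = 1/1.06·[0.5250·0.0000 + 0.4750·3.9616] = 1.7753

$1.78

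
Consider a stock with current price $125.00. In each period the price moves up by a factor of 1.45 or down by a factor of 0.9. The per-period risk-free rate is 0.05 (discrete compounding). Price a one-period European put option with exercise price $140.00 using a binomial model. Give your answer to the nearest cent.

Risk-neutral probability p = (1 + 0.05 − 0.9)/(1.45 − 0.9) = 0.1500/0.5500 = 0.2727
Terminal stock prices: S_u = 181.2, S_d = 112.5
Terminal payoffs (K − S): max(-41.25, 0) = 0, max(27.5, 0) = 27.5
Node 0 (S = 125): V_0 = 1/1.05·[0.2727·0.0000 + 0.7273·27.5000] = 19.0476

$19.05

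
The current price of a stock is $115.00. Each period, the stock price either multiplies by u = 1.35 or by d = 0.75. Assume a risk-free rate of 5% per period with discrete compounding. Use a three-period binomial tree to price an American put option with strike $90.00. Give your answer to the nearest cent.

$6.32

Risk-neutral probability p = (1 + 0.05 − 0.75)/(1.35 − 0.75) = 0.3000/0.6000 = 0.5000
Terminal stock prices: S_uuu = 282.9, S_uud = 157.2, S_udd = 87.33, S_ddd = 48.52
Terminal payoffs (K − S): max(-192.9, 0) = 0, max(-67.19, 0) = 0, max(2.672, 0) = 2.672, max(41.48, 0) = 41.48
Node uu (S = 209.6): continuation = 1/1.05·[0.5000·0.0000 + 0.5000·0.0000] = 0.0000; exercise value = 0.0000 ≤ continuation, so V_uu = 0.0000
Node ud (S = 116.4): continuation = 1/1.05·[0.5000·0.0000 + 0.5000·2.6719] = 1.2723; exercise value = 0.0000 ≤ continuation, so V_ud = 1.2723
Node dd (S = 64.69): continuation = 1/1.05·[0.5000·2.6719 + 0.5000·41.4844] = 21.0268; exercise value = 25.3125 > continuation, so V_dd = 25.3125 (exercise)
Node u (S = 155.2): continuation = 1/1.05·[0.5000·0.0000 + 0.5000·1.2723] = 0.6059; exercise value = 0.0000 ≤ continuation, so V_u = 0.6059
Node d (S = 86.25): continuation = 1/1.05·[0.5000·1.2723 + 0.5000·25.3125] = 12.6594; exercise value = 3.7500 ≤ continuation, so V_d = 12.6594
Node 0 (S = 115): continuation = 1/1.05·[0.5000·0.6059 + 0.5000·12.6594] = 6.3168; exercise value = 0.0000 ≤ continuation, so V_0 = 6.3168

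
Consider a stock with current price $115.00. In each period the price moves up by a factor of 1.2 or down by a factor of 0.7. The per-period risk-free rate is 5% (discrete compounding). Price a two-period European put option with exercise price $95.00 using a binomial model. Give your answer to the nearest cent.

$3.16

Risk-neutral probability p = (1 + 0.05 − 0.7)/(1.2 − 0.7) = 0.3500/0.5000 = 0.7000
Terminal stock prices: S_uu = 165.6, S_ud = 96.6, S_dd = 56.35
Terminal payoffs (K − S): max(-70.6, 0) = 0, max(-1.6, 0) = 0, max(38.65, 0) = 38.65
Node u (S = 138): V_u = 1/1.05·[0.7000·0.0000 + 0.3000·0.0000] = 0.0000
Node d (S = 80.5): V_d = 1/1.05·[0.7000·0.0000 + 0.3000·38.6500] = 11.0429
Node 0 (S = 115): V_0 = 1/1.05·[0.7000·0.0000 + 0.3000·11.0429] = 3.1551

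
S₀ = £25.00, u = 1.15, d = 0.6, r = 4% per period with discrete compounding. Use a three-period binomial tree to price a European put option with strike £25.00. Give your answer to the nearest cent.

£3.15

Risk-neutral probability p = (1 + 0.04 − 0.6)/(1.15 − 0.6) = 0.4400/0.5500 = 0.8000
Terminal stock prices: S_uuu = 38.02, S_uud = 19.84, S_udd = 10.35, S_ddd = 5.4
Terminal payoffs (K − S): max(-13.02, 0) = 0, max(5.163, 0) = 5.163, max(14.65, 0) = 14.65, max(19.6, 0) = 19.6
Node uu (S = 33.06): V_uu = 1/1.04·[0.8000·0.0000 + 0.2000·5.1625] = 0.9928
Node ud (S = 17.25): V_ud = 1/1.04·[0.8000·5.1625 + 0.2000·14.6500] = 6.7885
Node dd (S = 9): V_dd = 1/1.04·[0.8000·14.6500 + 0.2000·19.6000] = 15.0385
Node u (S = 28.75): V_u = 1/1.04·[0.8000·0.9928 + 0.2000·6.7885] = 2.0692
Node d (S = 15): V_d = 1/1.04·[0.8000·6.7885 + 0.2000·15.0385] = 8.1139
Node 0 (S = 25): V_0 = 1/1.04·[0.8000·2.0692 + 0.2000·8.1139] = 3.1520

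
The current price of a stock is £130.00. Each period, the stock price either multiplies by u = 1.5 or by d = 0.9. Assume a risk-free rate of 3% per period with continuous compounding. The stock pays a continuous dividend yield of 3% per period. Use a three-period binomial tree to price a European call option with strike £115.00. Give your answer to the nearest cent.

Per-period risk-free factor R = e^0.03 = 1.0305; dividend-adjusted growth = e^(0.03−0.03) = 1.0000.
Risk-neutral probability p = (1.0000 − 0.9)/(1.5 − 0.9) = 0.1000/0.6000 = 0.1667
Terminal stock prices: S_uuu = 438.8, S_uud = 263.2, S_udd = 158, S_ddd = 94.77
Terminal payoffs (S − K): max(323.8, 0) = 323.8, max(148.2, 0) = 148.2, max(42.95, 0) = 42.95, max(-20.23, 0) = 0
Node uu (S = 292.5): V_uu = e^(−0.03)·[0.1667·323.7500 + 0.8333·148.2500] = 172.2541
Node ud (S = 175.5): V_ud = e^(−0.03)·[0.1667·148.2500 + 0.8333·42.9500] = 58.7120
Node dd (S = 105.3): V_dd = e^(−0.03)·[0.1667·42.9500 + 0.8333·0.0000] = 6.9468
Node u (S = 195): V_u = e^(−0.03)·[0.1667·172.2541 + 0.8333·58.7120] = 75.3412
Node d (S = 117): V_d = e^(−0.03)·[0.1667·58.7120 + 0.8333·6.9468] = 15.1140
Node 0 (S = 130): V_0 = e^(−0.03)·[0.1667·75.3412 + 0.8333·15.1140] = 24.4085

£24.41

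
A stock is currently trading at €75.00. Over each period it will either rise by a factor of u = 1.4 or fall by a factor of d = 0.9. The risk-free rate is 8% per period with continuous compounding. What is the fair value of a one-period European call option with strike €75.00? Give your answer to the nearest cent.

€10.15

Risk-neutral probability p = (e^0.08 − 0.9)/(1.4 − 0.9) = 0.1833/0.5000 = 0.3666
Terminal stock prices: S_u = 105, S_d = 67.5
Terminal payoffs (S − K): max(30, 0) = 30, max(-7.5, 0) = 0
Node 0 (S = 75): V_0 = e^(−0.08)·[0.3666·30.0000 + 0.6334·0.0000] = 10.1517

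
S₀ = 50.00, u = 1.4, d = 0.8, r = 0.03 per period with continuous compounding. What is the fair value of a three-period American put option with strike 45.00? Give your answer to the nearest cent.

4.70

Risk-neutral probability p = (e^0.03 − 0.8)/(1.4 − 0.8) = 0.2305/0.6000 = 0.3841
Terminal stock prices: S_uuu = 137.2, S_uud = 78.4, S_udd = 44.8, S_ddd = 25.6
Terminal payoffs (K − S): max(-92.2, 0) = 0, max(-33.4, 0) = 0, max(0.2, 0) = 0.2, max(19.4, 0) = 19.4
Node uu (S = 98): continuation = e^(−0.03)·[0.3841·0.0000 + 0.6159·0.0000] = 0.0000; exercise value = 0.0000 ≤ continuation, so V_uu = 0.0000
Node ud (S = 56): continuation = e^(−0.03)·[0.3841·0.0000 + 0.6159·0.2000] = 0.1195; exercise value = 0.0000 ≤ continuation, so V_ud = 0.1195
Node dd (S = 32): continuation = e^(−0.03)·[0.3841·0.2000 + 0.6159·19.4000] = 11.6700; exercise value = 13.0000 > continuation, so V_dd = 13.0000 (exercise)
Node u (S = 70): continuation = e^(−0.03)·[0.3841·0.0000 + 0.6159·0.1195] = 0.0715; exercise value = 0.0000 ≤ continuation, so V_u = 0.0715
Node d (S = 40): continuation = e^(−0.03)·[0.3841·0.1195 + 0.6159·13.0000] = 7.8147; exercise value = 5.0000 ≤ continuation, so V_d = 7.8147
Node 0 (S = 50): continuation = e^(−0.03)·[0.3841·0.0715 + 0.6159·7.8147] = 4.6976; exercise value = 0.0000 ≤ continuation, so V_0 = 4.6976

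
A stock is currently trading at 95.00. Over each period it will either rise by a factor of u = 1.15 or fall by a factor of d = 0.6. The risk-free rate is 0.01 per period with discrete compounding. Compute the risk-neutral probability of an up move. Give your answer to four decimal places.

Risk-neutral probability p = (1 + 0.01 − 0.6)/(1.15 − 0.6) = 0.4100/0.5500 = 0.7455

p = 0.7455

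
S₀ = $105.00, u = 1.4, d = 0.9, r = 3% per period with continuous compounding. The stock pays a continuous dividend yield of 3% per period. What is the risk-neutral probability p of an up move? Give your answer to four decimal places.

Per-period risk-free factor R = e^0.03 = 1.0305; dividend-adjusted growth = e^(0.03−0.03) = 1.0000.
Risk-neutral probability p = (1.0000 − 0.9)/(1.4 − 0.9) = 0.1000/0.5000 = 0.2000

p = 0.2000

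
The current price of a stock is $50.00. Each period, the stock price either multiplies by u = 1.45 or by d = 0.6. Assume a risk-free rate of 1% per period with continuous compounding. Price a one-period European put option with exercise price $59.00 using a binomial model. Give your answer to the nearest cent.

$14.86

Risk-neutral probability p = (e^0.01 − 0.6)/(1.45 − 0.6) = 0.4101/0.8500 = 0.4824
Terminal stock prices: S_u = 72.5, S_d = 30
Terminal payoffs (K − S): max(-13.5, 0) = 0, max(29, 0) = 29
Node 0 (S = 50): V_0 = e^(−0.01)·[0.4824·0.0000 + 0.5176·29.0000] = 14.8607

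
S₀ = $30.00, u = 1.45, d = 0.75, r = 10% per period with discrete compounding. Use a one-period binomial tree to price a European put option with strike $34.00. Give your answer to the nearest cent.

$5.23

Risk-neutral probability p = (1 + 0.1 − 0.75)/(1.45 − 0.75) = 0.3500/0.7000 = 0.5000
Terminal stock prices: S_u = 43.5, S_d = 22.5
Terminal payoffs (K − S): max(-9.5, 0) = 0, max(11.5, 0) = 11.5
Node 0 (S = 30): V_0 = 1/1.1·[0.5000·0.0000 + 0.5000·11.5000] = 5.2273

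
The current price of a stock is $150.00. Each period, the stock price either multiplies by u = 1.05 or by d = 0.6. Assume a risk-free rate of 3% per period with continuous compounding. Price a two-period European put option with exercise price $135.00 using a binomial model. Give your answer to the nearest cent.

Risk-neutral probability p = (e^0.03 − 0.6)/(1.05 − 0.6) = 0.4305/0.4500 = 0.9566
Terminal stock prices: S_uu = 165.4, S_ud = 94.5, S_dd = 54
Terminal payoffs (K − S): max(-30.38, 0) = 0, max(40.5, 0) = 40.5, max(81, 0) = 81
Node u (S = 157.5): V_u = e^(−0.03)·[0.9566·0.0000 + 0.0434·40.5000] = 1.7071
Node d (S = 90): V_d = e^(−0.03)·[0.9566·40.5000 + 0.0434·81.0000] = 41.0101
Node 0 (S = 150): V_0 = e^(−0.03)·[0.9566·1.7071 + 0.0434·41.0101] = 3.3133

$3.31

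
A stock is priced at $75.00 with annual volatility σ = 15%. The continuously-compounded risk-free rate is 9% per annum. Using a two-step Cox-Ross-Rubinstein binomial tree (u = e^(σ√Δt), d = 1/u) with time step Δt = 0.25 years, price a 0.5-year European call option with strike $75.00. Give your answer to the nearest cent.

CRR parameters: u = e^(σ√Δt) = e^(0.15·√0.25) = 1.0779, d = 1/u = 0.9277
Per-period rate: rΔt = 0.09·0.25 = 0.0225, so R = e^0.0225 = 1.0228
Risk-neutral probability p = (e^0.0225 − 0.9277)/(1.0779 − 0.9277) = 0.0950/0.1501 = 0.6328
Terminal stock prices: S_uu = 87.14, S_ud = 75, S_dd = 64.55
Terminal payoffs (S − K): max(12.14, 0) = 12.14, max(0, 0) = 0, max(-10.45, 0) = 0
Node u (S = 80.84): V_u = e^(−0.0225)·[0.6328·12.1376 + 0.3672·0.0000] = 7.5100
Node d (S = 69.58): V_d = e^(−0.0225)·[0.6328·0.0000 + 0.3672·0.0000] = 0.0000
Node 0 (S = 75): V_0 = e^(−0.0225)·[0.6328·7.5100 + 0.3672·0.0000] = 4.6467

$4.65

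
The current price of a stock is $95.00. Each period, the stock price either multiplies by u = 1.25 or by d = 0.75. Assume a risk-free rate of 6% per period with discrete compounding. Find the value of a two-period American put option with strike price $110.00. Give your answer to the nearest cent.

$18.28

Risk-neutral probability p = (1 + 0.06 − 0.75)/(1.25 − 0.75) = 0.3100/0.5000 = 0.6200
Terminal stock prices: S_uu = 148.4, S_ud = 89.06, S_dd = 53.44
Terminal payoffs (K − S): max(-38.44, 0) = 0, max(20.94, 0) = 20.94, max(56.56, 0) = 56.56
Node u (S = 118.8): continuation = 1/1.06·[0.6200·0.0000 + 0.3800·20.9375] = 7.5059; exercise value = 0.0000 ≤ continuation, so V_u = 7.5059
Node d (S = 71.25): continuation = 1/1.06·[0.6200·20.9375 + 0.3800·56.5625] = 32.5236; exercise value = 38.7500 > continuation, so V_d = 38.7500 (exercise)
Node 0 (S = 95): continuation = 1/1.06·[0.6200·7.5059 + 0.3800·38.7500] = 18.2818; exercise value = 15.0000 ≤ continuation, so V_0 = 18.2818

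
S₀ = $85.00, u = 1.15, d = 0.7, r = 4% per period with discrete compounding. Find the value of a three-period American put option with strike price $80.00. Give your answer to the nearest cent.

Risk-neutral probability p = (1 + 0.04 − 0.7)/(1.15 − 0.7) = 0.3400/0.4500 = 0.7556
Terminal stock prices: S_uuu = 129.3, S_uud = 78.69, S_udd = 47.9, S_ddd = 29.15
Terminal payoffs (K − S): max(-49.27, 0) = 0, max(1.311, 0) = 1.311, max(32.1, 0) = 32.1, max(50.85, 0) = 50.85
Node uu (S = 112.4): continuation = 1/1.04·[0.7556·0.0000 + 0.2444·1.3113] = 0.3082; exercise value = 0.0000 ≤ continuation, so V_uu = 0.3082
Node ud (S = 68.42): continuation = 1/1.04·[0.7556·1.3113 + 0.2444·32.1025] = 8.4981; exercise value = 11.5750 > continuation, so V_ud = 11.5750 (exercise)
Node dd (S = 41.65): continuation = 1/1.04·[0.7556·32.1025 + 0.2444·50.8450] = 35.2731; exercise value = 38.3500 > continuation, so V_dd = 38.3500 (exercise)
Node u (S = 97.75): continuation = 1/1.04·[0.7556·0.3082 + 0.2444·11.5750] = 2.9445; exercise value = 0.0000 ≤ continuation, so V_u = 2.9445
Node d (S = 59.5): continuation = 1/1.04·[0.7556·11.5750 + 0.2444·38.3500] = 17.4231; exercise value = 20.5000 > continuation, so V_d = 20.5000 (exercise)
Node 0 (S = 85): continuation = 1/1.04·[0.7556·2.9445 + 0.2444·20.5000] = 6.9576; exercise value = 0.0000 ≤ continuation, so V_0 = 6.9576

$6.96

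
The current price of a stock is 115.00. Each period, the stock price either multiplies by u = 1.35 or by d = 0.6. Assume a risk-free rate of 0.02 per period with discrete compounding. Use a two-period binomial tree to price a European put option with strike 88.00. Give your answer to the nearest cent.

8.67

Risk-neutral probability p = (1 + 0.02 − 0.6)/(1.35 − 0.6) = 0.4200/0.7500 = 0.5600
Terminal stock prices: S_uu = 209.6, S_ud = 93.15, S_dd = 41.4
Terminal payoffs (K − S): max(-121.6, 0) = 0, max(-5.15, 0) = 0, max(46.6, 0) = 46.6
Node u (S = 155.2): V_u = 1/1.02·[0.5600·0.0000 + 0.4400·0.0000] = 0.0000
Node d (S = 69): V_d = 1/1.02·[0.5600·0.0000 + 0.4400·46.6000] = 20.1020
Node 0 (S = 115): V_0 = 1/1.02·[0.5600·0.0000 + 0.4400·20.1020] = 8.6714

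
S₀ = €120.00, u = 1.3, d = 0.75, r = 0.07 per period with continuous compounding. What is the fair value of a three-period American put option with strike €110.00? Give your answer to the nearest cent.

Risk-neutral probability p = (e^0.07 − 0.75)/(1.3 − 0.75) = 0.3225/0.5500 = 0.5864
Terminal stock prices: S_uuu = 263.6, S_uud = 152.1, S_udd = 87.75, S_ddd = 50.62
Terminal payoffs (K − S): max(-153.6, 0) = 0, max(-42.1, 0) = 0, max(22.25, 0) = 22.25, max(59.38, 0) = 59.38
Node uu (S = 202.8): continuation = e^(−0.07)·[0.5864·0.0000 + 0.4136·0.0000] = 0.0000; exercise value = 0.0000 ≤ continuation, so V_uu = 0.0000
Node ud (S = 117): continuation = e^(−0.07)·[0.5864·0.0000 + 0.4136·22.2500] = 8.5809; exercise value = 0.0000 ≤ continuation, so V_ud = 8.5809
Node dd (S = 67.5): continuation = e^(−0.07)·[0.5864·22.2500 + 0.4136·59.3750] = 35.0633; exercise value = 42.5000 > continuation, so V_dd = 42.5000 (exercise)
Node u (S = 156): continuation = e^(−0.07)·[0.5864·0.0000 + 0.4136·8.5809] = 3.3093; exercise value = 0.0000 ≤ continuation, so V_u = 3.3093
Node d (S = 90): continuation = e^(−0.07)·[0.5864·8.5809 + 0.4136·42.5000] = 21.0820; exercise value = 20.0000 ≤ continuation, so V_d = 21.0820
Node 0 (S = 120): continuation = e^(−0.07)·[0.5864·3.3093 + 0.4136·21.0820] = 9.9397; exercise value = 0.0000 ≤ continuation, so V_0 = 9.9397

€9.94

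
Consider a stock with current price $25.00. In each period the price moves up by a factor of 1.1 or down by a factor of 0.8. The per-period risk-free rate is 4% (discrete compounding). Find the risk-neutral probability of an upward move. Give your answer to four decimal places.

p = 0.8000

Risk-neutral probability p = (1 + 0.04 − 0.8)/(1.1 − 0.8) = 0.2400/0.3000 = 0.8000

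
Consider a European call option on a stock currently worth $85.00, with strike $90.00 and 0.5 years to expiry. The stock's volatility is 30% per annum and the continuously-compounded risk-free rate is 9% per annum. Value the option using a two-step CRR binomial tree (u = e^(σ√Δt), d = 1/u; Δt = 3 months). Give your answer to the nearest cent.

CRR parameters: u = e^(σ√Δt) = e^(0.3·√0.25) = 1.1618, d = 1/u = 0.8607
Per-period rate: rΔt = 0.09·0.25 = 0.0225, so R = e^0.0225 = 1.0228
Risk-neutral probability p = (e^0.0225 − 0.8607)/(1.1618 − 0.8607) = 0.1620/0.3011 = 0.5381
Terminal stock prices: S_uu = 114.7, S_ud = 85, S_dd = 62.97
Terminal payoffs (S − K): max(24.74, 0) = 24.74, max(-5, 0) = 0, max(-27.03, 0) = 0
Node u (S = 98.76): V_u = e^(−0.0225)·[0.5381·24.7380 + 0.4619·0.0000] = 13.0162
Node d (S = 73.16): V_d = e^(−0.0225)·[0.5381·0.0000 + 0.4619·0.0000] = 0.0000
Node 0 (S = 85): V_0 = e^(−0.0225)·[0.5381·13.0162 + 0.4619·0.0000] = 6.8487

$6.85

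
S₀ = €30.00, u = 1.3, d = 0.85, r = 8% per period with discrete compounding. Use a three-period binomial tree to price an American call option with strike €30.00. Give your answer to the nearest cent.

€7.79

Risk-neutral probability p = (1 + 0.08 − 0.85)/(1.3 − 0.85) = 0.2300/0.4500 = 0.5111
Terminal stock prices: S_uuu = 65.91, S_uud = 43.09, S_udd = 28.18, S_ddd = 18.42
Terminal payoffs (S − K): max(35.91, 0) = 35.91, max(13.09, 0) = 13.09, max(-1.823, 0) = 0, max(-11.58, 0) = 0
Node uu (S = 50.7): continuation = 1/1.08·[0.5111·35.9100 + 0.4889·13.0950] = 22.9222; exercise value = 20.7000 ≤ continuation, so V_uu = 22.9222
Node ud (S = 33.15): continuation = 1/1.08·[0.5111·13.0950 + 0.4889·0.0000] = 6.1972; exercise value = 3.1500 ≤ continuation, so V_ud = 6.1972
Node dd (S = 21.67): continuation = 1/1.08·[0.5111·0.0000 + 0.4889·0.0000] = 0.0000; exercise value = 0.0000 ≤ continuation, so V_dd = 0.0000
Node u (S = 39): continuation = 1/1.08·[0.5111·22.9222 + 0.4889·6.1972] = 13.6533; exercise value = 9.0000 ≤ continuation, so V_u = 13.6533
Node d (S = 25.5): continuation = 1/1.08·[0.5111·6.1972 + 0.4889·0.0000] = 2.9328; exercise value = 0.0000 ≤ continuation, so V_d = 2.9328
Node 0 (S = 30): continuation = 1/1.08·[0.5111·13.6533 + 0.4889·2.9328] = 7.7891; exercise value = 0.0000 ≤ continuation, so V_0 = 7.7891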